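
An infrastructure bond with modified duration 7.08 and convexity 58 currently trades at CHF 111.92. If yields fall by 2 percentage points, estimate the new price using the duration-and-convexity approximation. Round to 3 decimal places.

Duration effect: -D_mod·Δy = -7.08 × (-0.02) = +0.141600
Convexity effect: ½·C·(Δy)² = 0.5 × 58 × (-0.02)² = +0.0116000
ΔP/P ≈ +0.141600 + 0.0116000 = +0.153200
New price ≈ 111.92 × (1 + 0.153200) = 129.066144.

CHF 129.066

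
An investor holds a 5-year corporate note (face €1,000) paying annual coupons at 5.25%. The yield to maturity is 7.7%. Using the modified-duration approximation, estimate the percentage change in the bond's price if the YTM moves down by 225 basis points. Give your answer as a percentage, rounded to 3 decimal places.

+9.394%

Periodic yield y = 0.077. Modified duration first:
  t   CF        PV=CF/(1+0.077)^t    t·PV
  1        52.50        48.7465        48.7465
  2        52.50        45.2614        90.5228
  3        52.50        42.0254       126.0763
  4        52.50        39.0208       156.0833
  5     1,052.50       726.3461     3,631.7303
  Σ                    901.4002     4,053.1592
P = 901.4002; D_Mac = 4.49651 yrs; D_mod = 4.49651/(1+0.077) = 4.17504 yrs.
ΔP/P ≈ -D_mod · Δy = -4.17504 × (-0.0225) = +0.093938 = +9.3938%.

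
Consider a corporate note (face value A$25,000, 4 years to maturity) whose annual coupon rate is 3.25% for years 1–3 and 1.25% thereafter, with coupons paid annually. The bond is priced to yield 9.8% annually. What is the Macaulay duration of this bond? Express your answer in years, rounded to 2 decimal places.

Periodic yield y = 0.098. Discount each cash flow and weight by its year:
  t   CF        PV=CF/(1+0.098)^t    t·PV
  1       812.50       739.9818       739.9818
  2       812.50       673.9361     1,347.8721
  3       812.50       613.7851     1,841.3553
  4    25,312.50    17,415.0883    69,660.3531
  Σ                 19,442.7912    73,589.5623
Price P = Σ PV = 19,442.7912.
Macaulay duration = Σ(t·PV) / P = 73,589.5623 / 19,442.7912 = 3.78493 years.

3.78 years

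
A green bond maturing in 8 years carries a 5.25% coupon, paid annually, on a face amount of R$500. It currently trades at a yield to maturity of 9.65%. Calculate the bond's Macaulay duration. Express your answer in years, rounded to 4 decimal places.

6.5190 years

Periodic yield y = 0.0965. Discount each cash flow and weight by its year:
  t   CF        PV=CF/(1+0.0965)^t    t·PV
  1        26.25        23.9398        23.9398
  2        26.25        21.8329        43.6659
  3        26.25        19.9115        59.7344
  4        26.25        18.1591        72.6365
  5        26.25        16.5610        82.8049
  6        26.25        15.1035        90.6210
  7        26.25        13.7743        96.4199
  8       526.25       251.8390     2,014.7122
  Σ                    381.1211     2,484.5346
Price P = Σ PV = 381.1211.
Macaulay duration = Σ(t·PV) / P = 2,484.5346 / 381.1211 = 6.51902 years.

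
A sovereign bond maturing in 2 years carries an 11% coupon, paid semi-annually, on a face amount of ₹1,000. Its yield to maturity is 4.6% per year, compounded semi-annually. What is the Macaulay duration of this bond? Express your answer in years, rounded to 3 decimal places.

Periodic yield y = 0.023. Discount each cash flow and weight by its period:
  t   CF        PV=CF/(1+0.023)^t    t·PV
  1        55.00        53.7634        53.7634
  2        55.00        52.5547       105.1094
  3        55.00        51.3731       154.1193
  4     1,055.00       963.2742     3,853.0968
  Σ                  1,120.9654     4,166.0889
Price P = Σ PV = 1,120.9654.
Macaulay duration = Σ(t·PV) / P = 4,166.0889 / 1,120.9654 = 3.71652 half-year periods.
In years: 3.71652 / 2 = 1.85826 years.

1.858 years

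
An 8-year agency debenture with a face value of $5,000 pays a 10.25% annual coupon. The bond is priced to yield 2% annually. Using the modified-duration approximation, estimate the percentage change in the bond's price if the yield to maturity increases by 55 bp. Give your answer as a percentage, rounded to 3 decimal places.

-3.404%

Periodic yield y = 0.02. Modified duration first:
  t   CF        PV=CF/(1+0.02)^t    t·PV
  1       512.50       502.4510       502.4510
  2       512.50       492.5990       985.1980
  3       512.50       482.9402     1,448.8206
  4       512.50       473.4708     1,893.8831
  5       512.50       464.1870     2,320.9352
  6       512.50       455.0853     2,730.5120
  7       512.50       446.1621     3,123.1346
  8     5,512.50     4,704.8657    37,638.9254
  Σ                  8,021.7611    50,643.8599
P = 8,021.7611; D_Mac = 6.31331 yrs; D_mod = 6.31331/(1+0.02) = 6.18952 yrs.
ΔP/P ≈ -D_mod · Δy = -6.18952 × (+0.0055) = -0.034042 = -3.4042%.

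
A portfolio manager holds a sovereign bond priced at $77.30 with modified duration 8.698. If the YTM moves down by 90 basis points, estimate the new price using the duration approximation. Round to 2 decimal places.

$83.35

Duration approximation: ΔP/P ≈ -D_mod · Δy = -8.698 × (-0.009) = +0.078282.
New price ≈ 77.30 × (1 + 0.078282) = 83.3511986.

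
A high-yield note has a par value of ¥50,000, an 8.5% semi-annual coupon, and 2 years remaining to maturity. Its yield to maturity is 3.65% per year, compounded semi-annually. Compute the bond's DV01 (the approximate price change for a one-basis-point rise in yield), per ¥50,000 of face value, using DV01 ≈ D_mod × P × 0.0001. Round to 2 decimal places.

¥10.12

Periodic yield y = 0.01825.
  t   CF        PV=CF/(1+0.01825)^t    t·PV
  1     2,125.00     2,086.9138     2,086.9138
  2     2,125.00     2,049.5103     4,099.0205
  3     2,125.00     2,012.7771     6,038.3312
  4    52,125.00    48,487.3437   193,949.3749
  Σ                 54,636.5449   206,173.6405
P = 54,636.5449; D_Mac = 3.77355 half-year periods = 1.88677 yrs; D_mod = 1.85296 yrs.
DV01 ≈ 1.85296 × 54,636.5449 × 0.0001 = 10.123920.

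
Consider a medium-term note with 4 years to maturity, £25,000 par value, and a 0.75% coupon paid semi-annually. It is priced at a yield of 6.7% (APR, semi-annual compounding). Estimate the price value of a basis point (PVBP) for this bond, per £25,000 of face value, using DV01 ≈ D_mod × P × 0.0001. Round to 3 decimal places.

£7.569

Periodic yield y = 0.0335.
  t   CF        PV=CF/(1+0.0335)^t    t·PV
  1        93.75        90.7112        90.7112
  2        93.75        87.7709       175.5417
  3        93.75        84.9258       254.7775
  4        93.75        82.1730       328.6922
  5        93.75        79.5095       397.5474
  6        93.75        76.9322       461.5935
  7        93.75        74.4386       521.0699
  8    25,093.75    19,278.8764   154,231.0113
  Σ                 19,855.3376   156,460.9445
P = 19,855.3376; D_Mac = 7.88004 half-year periods = 3.94002 yrs; D_mod = 3.81231 yrs.
DV01 ≈ 3.81231 × 19,855.3376 × 0.0001 = 7.569470.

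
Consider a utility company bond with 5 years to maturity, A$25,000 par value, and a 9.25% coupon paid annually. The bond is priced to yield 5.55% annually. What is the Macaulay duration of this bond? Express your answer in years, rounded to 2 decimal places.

Periodic yield y = 0.0555. Discount each cash flow and weight by its year:
  t   CF        PV=CF/(1+0.0555)^t    t·PV
  1     2,312.50     2,190.9048     2,190.9048
  2     2,312.50     2,075.7033     4,151.4065
  3     2,312.50     1,966.5592     5,899.6777
  4     2,312.50     1,863.1542     7,452.6166
  5    27,312.50    20,848.2817   104,241.4084
  Σ                 28,944.6031   123,936.0140
Price P = Σ PV = 28,944.6031.
Macaulay duration = Σ(t·PV) / P = 123,936.0140 / 28,944.6031 = 4.28183 years.

4.28 years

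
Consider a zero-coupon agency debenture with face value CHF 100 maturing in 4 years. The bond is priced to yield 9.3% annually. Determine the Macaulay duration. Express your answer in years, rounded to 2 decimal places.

4.00 years

A zero-coupon bond has a single cash flow at maturity, so its Macaulay duration equals its maturity: 4 years.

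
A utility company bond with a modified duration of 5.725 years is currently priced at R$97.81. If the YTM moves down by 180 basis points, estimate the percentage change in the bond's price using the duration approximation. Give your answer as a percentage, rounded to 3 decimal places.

Duration approximation: ΔP/P ≈ -D_mod · Δy = -5.725 × (-0.018) = +0.103050.
As a percentage: +10.3050%.

+10.305%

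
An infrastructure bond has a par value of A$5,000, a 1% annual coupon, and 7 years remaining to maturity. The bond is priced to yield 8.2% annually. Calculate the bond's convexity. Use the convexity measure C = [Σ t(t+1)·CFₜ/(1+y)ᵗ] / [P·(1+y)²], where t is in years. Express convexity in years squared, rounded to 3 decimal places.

With y = 0.082:
  t   CF        PV=CF/(1+0.082)^t    t·PV        t(t+1)·PV
  1        50.00        46.2107        46.2107          92.4214
  2        50.00        42.7086        85.4172         256.2517
  3        50.00        39.4719       118.4158         473.6630
  4        50.00        36.4805       145.9221         729.6103
  5        50.00        33.7158       168.5791       1,011.4745
  6        50.00        31.1606       186.9639       1,308.7471
  7     5,050.00     2,908.7109    20,360.9760     162,887.8083
  Σ                  3,138.4591    21,112.4848     166,759.9763
P = 3,138.4591.
Convexity = Σ t(t+1)·PV / [P·(1+y)²] = 166,759.9763 / (3,138.4591 × 1.170724) = 45.38589.

45.386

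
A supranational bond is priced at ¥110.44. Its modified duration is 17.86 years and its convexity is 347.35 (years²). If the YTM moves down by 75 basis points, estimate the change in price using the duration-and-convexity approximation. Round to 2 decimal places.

Duration effect: -D_mod·Δy = -17.86 × (-0.0075) = +0.133950
Convexity effect: ½·C·(Δy)² = 0.5 × 347.35 × (-0.0075)² = +0.00976921875
ΔP/P ≈ +0.133950 + 0.00976921875 = +0.14371921875
ΔP ≈ 110.44 × (+0.14371921875) = +15.87235051875.

+¥15.87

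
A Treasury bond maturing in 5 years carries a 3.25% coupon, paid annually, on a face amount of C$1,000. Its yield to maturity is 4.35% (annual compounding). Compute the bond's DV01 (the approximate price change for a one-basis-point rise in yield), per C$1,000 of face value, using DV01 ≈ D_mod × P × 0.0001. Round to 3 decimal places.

Periodic yield y = 0.0435.
  t   CF        PV=CF/(1+0.0435)^t    t·PV
  1        32.50        31.1452        31.1452
  2        32.50        29.8468        59.6937
  3        32.50        28.6026        85.8079
  4        32.50        27.4103       109.6411
  5     1,032.50       834.5028     4,172.5140
  Σ                    951.5077     4,458.8019
P = 951.5077; D_Mac = 4.68604 yrs; D_mod = 4.49069 yrs.
DV01 ≈ 4.49069 × 951.5077 × 0.0001 = 0.427293.

C$0.427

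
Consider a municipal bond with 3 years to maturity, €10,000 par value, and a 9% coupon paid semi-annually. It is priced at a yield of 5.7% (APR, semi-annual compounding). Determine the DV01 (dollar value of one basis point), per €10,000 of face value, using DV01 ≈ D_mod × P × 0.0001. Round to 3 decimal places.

Periodic yield y = 0.0285.
  t   CF        PV=CF/(1+0.0285)^t    t·PV
  1       450.00       437.5304       437.5304
  2       450.00       425.4063       850.8126
  3       450.00       413.6182     1,240.8546
  4       450.00       402.1567     1,608.6269
  5       450.00       391.0129     1,955.0643
  6    10,450.00     8,828.5730    52,971.4382
  Σ                 10,898.2975    59,064.3269
P = 10,898.2975; D_Mac = 5.41959 half-year periods = 2.70980 yrs; D_mod = 2.63471 yrs.
DV01 ≈ 2.63471 × 10,898.2975 × 0.0001 = 2.871382.

€2.871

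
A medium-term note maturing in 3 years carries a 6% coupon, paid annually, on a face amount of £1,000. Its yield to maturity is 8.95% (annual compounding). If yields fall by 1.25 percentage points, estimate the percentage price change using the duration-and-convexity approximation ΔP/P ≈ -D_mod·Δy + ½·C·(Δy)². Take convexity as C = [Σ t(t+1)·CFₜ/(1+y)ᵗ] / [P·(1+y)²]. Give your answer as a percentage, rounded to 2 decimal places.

With y = 0.0895:
  t   CF        PV=CF/(1+0.0895)^t    t·PV        t(t+1)·PV
  1        60.00        55.0711        55.0711         110.1423
  2        60.00        50.5472       101.0943         303.2830
  3     1,060.00       819.6419     2,458.9258       9,835.7030
  Σ                    925.2602     2,615.0912      10,249.1283
P = 925.2602; D_Mac = 2.82633 yrs; D_mod = 2.59415 yrs; C = 9.33187.
Duration effect: -2.59415 × (-0.0125) = +0.032427
Convexity effect: 0.5 × 9.33187 × (-0.0125)² = +0.0007291
ΔP/P ≈ +0.032427 + 0.0007291 = +0.033156 = +3.3156%.

+3.32%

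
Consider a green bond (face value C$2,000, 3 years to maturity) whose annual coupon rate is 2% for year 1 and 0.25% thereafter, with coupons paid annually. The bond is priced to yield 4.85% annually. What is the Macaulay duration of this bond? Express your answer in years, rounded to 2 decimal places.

2.95 years

Periodic yield y = 0.0485. Discount each cash flow and weight by its year:
  t   CF        PV=CF/(1+0.0485)^t    t·PV
  1        40.00        38.1497        38.1497
  2         5.00         4.5481         9.0963
  3     2,005.00     1,739.4385     5,218.3154
  Σ                  1,782.1363     5,265.5614
Price P = Σ PV = 1,782.1363.
Macaulay duration = Σ(t·PV) / P = 5,265.5614 / 1,782.1363 = 2.95463 years.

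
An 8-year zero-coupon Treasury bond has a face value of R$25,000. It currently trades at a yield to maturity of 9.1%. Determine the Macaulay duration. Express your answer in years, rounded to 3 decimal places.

A zero-coupon bond has a single cash flow at maturity, so its Macaulay duration equals its maturity: 8 years.

8.000 years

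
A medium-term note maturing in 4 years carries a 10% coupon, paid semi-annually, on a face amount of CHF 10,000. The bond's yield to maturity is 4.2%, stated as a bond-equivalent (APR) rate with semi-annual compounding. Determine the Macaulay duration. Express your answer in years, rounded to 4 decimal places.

Periodic yield y = 0.021. Discount each cash flow and weight by its period:
  t   CF        PV=CF/(1+0.021)^t    t·PV
  1       500.00       489.7160       489.7160
  2       500.00       479.6435       959.2869
  3       500.00       469.7781     1,409.3343
  4       500.00       460.1157     1,840.4627
  5       500.00       450.6520     2,253.2600
  6       500.00       441.3829     2,648.2977
  7       500.00       432.3046     3,026.1319
  8    10,500.00     8,891.6705    71,133.3643
  Σ                 12,115.2632    83,759.8537
Price P = Σ PV = 12,115.2632.
Macaulay duration = Σ(t·PV) / P = 83,759.8537 / 12,115.2632 = 6.91358 half-year periods.
In years: 6.91358 / 2 = 3.45679 years.

3.4568 years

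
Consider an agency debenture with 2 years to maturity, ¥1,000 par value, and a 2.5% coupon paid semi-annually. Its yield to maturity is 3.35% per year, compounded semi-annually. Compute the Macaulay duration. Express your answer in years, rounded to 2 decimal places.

1.96 years

Periodic yield y = 0.01675. Discount each cash flow and weight by its period:
  t   CF        PV=CF/(1+0.01675)^t    t·PV
  1        12.50        12.2941        12.2941
  2        12.50        12.0915        24.1831
  3        12.50        11.8923        35.6770
  4     1,012.50       947.4107     3,789.6430
  Σ                    983.6887     3,861.7972
Price P = Σ PV = 983.6887.
Macaulay duration = Σ(t·PV) / P = 3,861.7972 / 983.6887 = 3.92583 half-year periods.
In years: 3.92583 / 2 = 1.96292 years.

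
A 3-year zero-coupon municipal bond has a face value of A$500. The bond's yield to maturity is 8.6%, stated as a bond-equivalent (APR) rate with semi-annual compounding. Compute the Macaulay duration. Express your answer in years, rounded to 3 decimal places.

A zero-coupon bond has a single cash flow at maturity, so its Macaulay duration equals its maturity: 3 years.
(Equivalently: 6 semi-annual periods ÷ 2 = 3 years.)

3.000 years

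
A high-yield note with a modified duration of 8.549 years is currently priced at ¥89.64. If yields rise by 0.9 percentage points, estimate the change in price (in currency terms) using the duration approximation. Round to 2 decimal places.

Duration approximation: ΔP/P ≈ -D_mod · Δy = -8.549 × (+0.009) = -0.076941.
ΔP ≈ 89.64 × (-0.076941) = -6.89699124.

-¥6.90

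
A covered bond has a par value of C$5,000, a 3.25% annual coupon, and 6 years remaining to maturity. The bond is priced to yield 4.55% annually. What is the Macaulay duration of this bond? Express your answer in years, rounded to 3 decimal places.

Periodic yield y = 0.0455. Discount each cash flow and weight by its year:
  t   CF        PV=CF/(1+0.0455)^t    t·PV
  1       162.50       155.4280       155.4280
  2       162.50       148.6638       297.3276
  3       162.50       142.1940       426.5820
  4       162.50       136.0057       544.0229
  5       162.50       130.0868       650.4339
  6     5,162.50     3,952.9001    23,717.4008
  Σ                  4,665.2785    25,791.1953
Price P = Σ PV = 4,665.2785.
Macaulay duration = Σ(t·PV) / P = 25,791.1953 / 4,665.2785 = 5.52833 years.

5.528 years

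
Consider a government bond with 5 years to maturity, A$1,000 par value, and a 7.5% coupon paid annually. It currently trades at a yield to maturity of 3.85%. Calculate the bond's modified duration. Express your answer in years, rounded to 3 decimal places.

4.239 years

Periodic yield y = 0.0385. First find Macaulay duration:
  t   CF        PV=CF/(1+0.0385)^t    t·PV
  1        75.00        72.2195        72.2195
  2        75.00        69.5422       139.0843
  3        75.00        66.9641       200.8922
  4        75.00        64.4815       257.9261
  5     1,075.00       889.9712     4,449.8561
  Σ                  1,163.1785     5,119.9782
P = 1,163.1785; Macaulay duration = 5,119.9782 / 1,163.1785 = 4.40171 years.
Modified duration = D_Mac / (1 + y) = 4.40171 / 1.0385 = 4.23853 years.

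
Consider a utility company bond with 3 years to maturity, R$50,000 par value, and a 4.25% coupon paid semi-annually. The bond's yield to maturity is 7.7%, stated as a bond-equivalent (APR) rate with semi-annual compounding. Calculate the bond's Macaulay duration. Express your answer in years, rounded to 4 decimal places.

2.8393 years

Periodic yield y = 0.0385. Discount each cash flow and weight by its period:
  t   CF        PV=CF/(1+0.0385)^t    t·PV
  1     1,062.50     1,023.1103     1,023.1103
  2     1,062.50       985.1808     1,970.3616
  3     1,062.50       948.6575     2,845.9724
  4     1,062.50       913.4882     3,653.9527
  5     1,062.50       879.6227     4,398.1136
  6    51,062.50    40,706.4349   244,238.6096
  Σ                 45,456.4944   258,130.1202
Price P = Σ PV = 45,456.4944.
Macaulay duration = Σ(t·PV) / P = 258,130.1202 / 45,456.4944 = 5.67862 half-year periods.
In years: 5.67862 / 2 = 2.83931 years.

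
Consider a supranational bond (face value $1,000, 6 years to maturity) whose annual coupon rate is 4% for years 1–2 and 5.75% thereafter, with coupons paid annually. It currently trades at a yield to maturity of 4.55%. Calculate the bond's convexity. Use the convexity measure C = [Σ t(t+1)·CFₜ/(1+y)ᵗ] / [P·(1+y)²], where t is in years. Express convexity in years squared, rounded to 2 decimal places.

With y = 0.0455:
  t   CF        PV=CF/(1+0.0455)^t    t·PV        t(t+1)·PV
  1        40.00        38.2592        38.2592          76.5184
  2        40.00        36.5942        73.1883         219.5650
  3        57.50        50.3148       150.9444         603.7776
  4        57.50        48.1251       192.5004         962.5021
  5        57.50        46.0307       230.1535       1,380.9213
  6     1,057.50       809.7224     4,858.3344      34,008.3408
  Σ                  1,029.0464     5,543.3803      37,251.6251
P = 1,029.0464.
Convexity = Σ t(t+1)·PV / [P·(1+y)²] = 37,251.6251 / (1,029.0464 × 1.093070) = 33.11785.

33.12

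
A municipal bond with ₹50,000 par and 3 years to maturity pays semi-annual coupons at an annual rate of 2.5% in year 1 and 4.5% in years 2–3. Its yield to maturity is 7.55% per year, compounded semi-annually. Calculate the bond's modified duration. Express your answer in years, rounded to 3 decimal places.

Periodic yield y = 0.03775. First find Macaulay duration:
  t   CF        PV=CF/(1+0.03775)^t    t·PV
  1       625.00       602.2645       602.2645
  2       625.00       580.3561     1,160.7121
  3     1,125.00     1,006.6403     3,019.9208
  4     1,125.00       970.0219     3,880.0877
  5     1,125.00       934.7357     4,673.6783
  6    51,125.00    40,933.3104   245,599.8624
  Σ                 45,027.3288   258,936.5259
P = 45,027.3288; Macaulay duration = 258,936.5259 / 45,027.3288 = 5.75065 half-year periods = 2.87533 years.
Modified duration = D_Mac / (1 + y) = 2.87533 / 1.03775 = 2.77073 years.

2.771 years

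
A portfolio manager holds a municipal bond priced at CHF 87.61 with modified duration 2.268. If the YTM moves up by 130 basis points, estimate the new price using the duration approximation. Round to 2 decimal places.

Duration approximation: ΔP/P ≈ -D_mod · Δy = -2.268 × (+0.013) = -0.029484.
New price ≈ 87.61 × (1 - 0.029484) = 85.02690676.

CHF 85.03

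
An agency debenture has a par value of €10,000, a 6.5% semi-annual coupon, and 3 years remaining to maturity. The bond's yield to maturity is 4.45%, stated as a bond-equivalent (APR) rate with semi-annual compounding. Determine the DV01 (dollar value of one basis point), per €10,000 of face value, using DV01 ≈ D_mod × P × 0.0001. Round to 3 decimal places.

Periodic yield y = 0.02225.
  t   CF        PV=CF/(1+0.02225)^t    t·PV
  1       325.00       317.9261       317.9261
  2       325.00       311.0063       622.0125
  3       325.00       304.2370       912.7109
  4       325.00       297.6150     1,190.4602
  5       325.00       291.1372     1,455.6862
  6    10,325.00     9,047.8907    54,287.3441
  Σ                 10,569.8124    58,786.1401
P = 10,569.8124; D_Mac = 5.56170 half-year periods = 2.78085 yrs; D_mod = 2.72032 yrs.
DV01 ≈ 2.72032 × 10,569.8124 × 0.0001 = 2.875331.

€2.875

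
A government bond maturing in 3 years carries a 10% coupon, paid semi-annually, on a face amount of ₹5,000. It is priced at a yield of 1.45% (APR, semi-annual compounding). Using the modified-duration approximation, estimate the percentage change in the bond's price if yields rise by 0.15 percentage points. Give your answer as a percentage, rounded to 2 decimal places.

Periodic yield y = 0.00725. Modified duration first:
  t   CF        PV=CF/(1+0.00725)^t    t·PV
  1       250.00       248.2005       248.2005
  2       250.00       246.4140       492.8281
  3       250.00       244.6404       733.9212
  4       250.00       242.8795       971.5181
  5       250.00       241.1313     1,205.6566
  6     5,250.00     5,027.3098    30,163.8587
  Σ                  6,250.5756    33,815.9832
P = 6,250.5756; D_Mac = 5.41006 half-year periods = 2.70503 yrs; D_mod = 2.70503/(1+0.00725) = 2.68556 yrs.
ΔP/P ≈ -D_mod · Δy = -2.68556 × (+0.0015) = -0.004028 = -0.4028%.

-0.40%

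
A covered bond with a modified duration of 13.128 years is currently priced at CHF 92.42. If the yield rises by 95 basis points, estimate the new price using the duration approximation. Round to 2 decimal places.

Duration approximation: ΔP/P ≈ -D_mod · Δy = -13.128 × (+0.0095) = -0.124716.
New price ≈ 92.42 × (1 - 0.124716) = 80.89374728.

CHF 80.89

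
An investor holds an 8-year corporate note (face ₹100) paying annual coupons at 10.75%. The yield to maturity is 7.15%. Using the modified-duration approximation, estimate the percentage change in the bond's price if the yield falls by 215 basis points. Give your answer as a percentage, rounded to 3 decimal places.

Periodic yield y = 0.0715. Modified duration first:
  t   CF        PV=CF/(1+0.0715)^t    t·PV
  1        10.75        10.0327        10.0327
  2        10.75         9.3632        18.7264
  3        10.75         8.7384        26.2152
  4        10.75         8.1553        32.6212
  5        10.75         7.6111        38.0555
  6        10.75         7.1032        42.6193
  7        10.75         6.6292        46.4046
  8       110.75        63.7392       509.9133
  Σ                    121.3723       724.5882
P = 121.3723; D_Mac = 5.96996 yrs; D_mod = 5.96996/(1+0.0715) = 5.57160 yrs.
ΔP/P ≈ -D_mod · Δy = -5.57160 × (-0.0215) = +0.119789 = +11.9789%.

+11.979%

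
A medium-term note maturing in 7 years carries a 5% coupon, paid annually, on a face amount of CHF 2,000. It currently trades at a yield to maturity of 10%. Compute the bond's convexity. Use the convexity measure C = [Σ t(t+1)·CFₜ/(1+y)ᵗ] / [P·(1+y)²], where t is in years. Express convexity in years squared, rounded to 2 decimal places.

36.88

With y = 0.1:
  t   CF        PV=CF/(1+0.1)^t    t·PV        t(t+1)·PV
  1       100.00        90.9091        90.9091         181.8182
  2       100.00        82.6446       165.2893         495.8678
  3       100.00        75.1315       225.3944         901.5778
  4       100.00        68.3013       273.2054       1,366.0269
  5       100.00        62.0921       310.4607       1,862.7640
  6       100.00        56.4474       338.6844       2,370.7905
  7     2,100.00     1,077.6320     7,543.4243      60,347.3947
  Σ                  1,513.1581     8,947.3675      67,526.2398
P = 1,513.1581.
Convexity = Σ t(t+1)·PV / [P·(1+y)²] = 67,526.2398 / (1,513.1581 × 1.210000) = 36.88102.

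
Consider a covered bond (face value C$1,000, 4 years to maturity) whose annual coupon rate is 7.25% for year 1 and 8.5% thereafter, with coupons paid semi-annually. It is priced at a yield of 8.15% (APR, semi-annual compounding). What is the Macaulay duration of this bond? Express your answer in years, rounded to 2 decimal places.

Periodic yield y = 0.04075. Discount each cash flow and weight by its period:
  t   CF        PV=CF/(1+0.04075)^t    t·PV
  1        36.25        34.8307        34.8307
  2        36.25        33.4669        66.9338
  3        42.50        37.7007       113.1022
  4        42.50        36.2246       144.8983
  5        42.50        34.8062       174.0311
  6        42.50        33.4434       200.6604
  7        42.50        32.1339       224.9376
  8     1,042.50       757.3641     6,058.9127
  Σ                    999.9705     7,018.3066
Price P = Σ PV = 999.9705.
Macaulay duration = Σ(t·PV) / P = 7,018.3066 / 999.9705 = 7.01851 half-year periods.
In years: 7.01851 / 2 = 3.50926 years.

3.51 years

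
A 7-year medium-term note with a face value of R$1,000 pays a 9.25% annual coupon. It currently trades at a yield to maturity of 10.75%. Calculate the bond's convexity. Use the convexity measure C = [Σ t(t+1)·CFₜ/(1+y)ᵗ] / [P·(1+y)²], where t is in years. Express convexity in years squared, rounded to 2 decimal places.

31.93

With y = 0.1075:
  t   CF        PV=CF/(1+0.1075)^t    t·PV        t(t+1)·PV
  1        92.50        83.5214        83.5214         167.0429
  2        92.50        75.4144       150.8288         452.4864
  3        92.50        68.0943       204.2828         817.1312
  4        92.50        61.4847       245.9386       1,229.6932
  5        92.50        55.5166       277.5831       1,665.4988
  6        92.50        50.1279       300.7673       2,105.3709
  7     1,092.50       534.5832     3,742.0824      29,936.6589
  Σ                    928.7425     5,005.0044      36,373.8822
P = 928.7425.
Convexity = Σ t(t+1)·PV / [P·(1+y)²] = 36,373.8822 / (928.7425 × 1.226556) = 31.93059.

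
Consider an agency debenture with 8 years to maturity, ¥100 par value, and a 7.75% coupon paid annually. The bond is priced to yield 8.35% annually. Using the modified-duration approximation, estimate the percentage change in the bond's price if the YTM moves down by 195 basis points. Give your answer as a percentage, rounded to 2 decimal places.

+11.19%

Periodic yield y = 0.0835. Modified duration first:
  t   CF        PV=CF/(1+0.0835)^t    t·PV
  1         7.75         7.1527         7.1527
  2         7.75         6.6015        13.2030
  3         7.75         6.0928        18.2783
  4         7.75         5.6232        22.4929
  5         7.75         5.1899        25.9494
  6         7.75         4.7899        28.7395
  7         7.75         4.4208        30.9455
  8       107.75        56.7265       453.8120
  Σ                     96.5973       600.5734
P = 96.5973; D_Mac = 6.21729 yrs; D_mod = 6.21729/(1+0.0835) = 5.73815 yrs.
ΔP/P ≈ -D_mod · Δy = -5.73815 × (-0.0195) = +0.111894 = +11.1894%.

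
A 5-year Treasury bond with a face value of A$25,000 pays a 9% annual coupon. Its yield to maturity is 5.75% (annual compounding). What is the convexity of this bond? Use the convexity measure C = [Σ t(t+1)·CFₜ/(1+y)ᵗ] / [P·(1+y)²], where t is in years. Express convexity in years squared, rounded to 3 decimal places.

21.793

With y = 0.0575:
  t   CF        PV=CF/(1+0.0575)^t    t·PV        t(t+1)·PV
  1     2,250.00     2,127.6596     2,127.6596       4,255.3191
  2     2,250.00     2,011.9712     4,023.9425      12,071.8274
  3     2,250.00     1,902.5733     5,707.7198      22,830.8792
  4     2,250.00     1,799.1237     7,196.4946      35,982.4731
  5    27,250.00    20,604.6208   103,023.1040     618,138.6241
  Σ                 28,445.9485   122,078.9205     693,279.1229
P = 28,445.9485.
Convexity = Σ t(t+1)·PV / [P·(1+y)²] = 693,279.1229 / (28,445.9485 × 1.118306) = 21.79350.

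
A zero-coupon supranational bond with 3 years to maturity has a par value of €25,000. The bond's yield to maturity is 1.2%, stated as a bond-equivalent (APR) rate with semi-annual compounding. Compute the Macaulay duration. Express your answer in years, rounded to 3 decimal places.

A zero-coupon bond has a single cash flow at maturity, so its Macaulay duration equals its maturity: 3 years.
(Equivalently: 6 semi-annual periods ÷ 2 = 3 years.)

3.000 years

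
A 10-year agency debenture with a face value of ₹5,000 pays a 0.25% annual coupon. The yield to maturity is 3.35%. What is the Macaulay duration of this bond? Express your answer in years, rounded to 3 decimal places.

Periodic yield y = 0.0335. Discount each cash flow and weight by its year:
  t   CF        PV=CF/(1+0.0335)^t    t·PV
  1        12.50        12.0948        12.0948
  2        12.50        11.7028        23.4056
  3        12.50        11.3234        33.9703
  4        12.50        10.9564        43.8256
  5        12.50        10.6013        53.0063
  6        12.50        10.2576        61.5458
  7        12.50         9.9251        69.4760
  8        12.50         9.6034        76.8274
  9        12.50         9.2921        83.6292
  10    5,012.50     3,605.3678    36,053.6780
  Σ                  3,701.1249    36,511.4591
Price P = Σ PV = 3,701.1249.
Macaulay duration = Σ(t·PV) / P = 36,511.4591 / 3,701.1249 = 9.86496 years.

9.865 years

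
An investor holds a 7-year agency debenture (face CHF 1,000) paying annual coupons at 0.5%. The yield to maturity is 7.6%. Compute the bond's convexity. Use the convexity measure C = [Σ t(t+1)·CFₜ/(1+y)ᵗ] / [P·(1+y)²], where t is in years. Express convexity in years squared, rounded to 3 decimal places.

With y = 0.076:
  t   CF        PV=CF/(1+0.076)^t    t·PV        t(t+1)·PV
  1         5.00         4.6468         4.6468           9.2937
  2         5.00         4.3186         8.6372          25.9117
  3         5.00         4.0136        12.0408          48.1631
  4         5.00         3.7301        14.9204          74.6021
  5         5.00         3.4666        17.3332         103.9992
  6         5.00         3.2218        19.3307         135.3149
  7     1,005.00       601.8388     4,212.8714      33,702.9712
  Σ                    625.2364     4,289.7806      34,100.2559
P = 625.2364.
Convexity = Σ t(t+1)·PV / [P·(1+y)²] = 34,100.2559 / (625.2364 × 1.157776) = 47.10737.

47.107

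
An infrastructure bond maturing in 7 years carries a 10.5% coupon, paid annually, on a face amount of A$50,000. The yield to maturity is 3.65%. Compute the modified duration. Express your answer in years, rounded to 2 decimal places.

5.39 years

Periodic yield y = 0.0365. First find Macaulay duration:
  t   CF        PV=CF/(1+0.0365)^t    t·PV
  1     5,250.00     5,065.1230     5,065.1230
  2     5,250.00     4,886.7564     9,773.5128
  3     5,250.00     4,714.6709    14,144.0127
  4     5,250.00     4,548.6454    18,194.5814
  5     5,250.00     4,388.4663    21,942.3317
  6     5,250.00     4,233.9280    25,403.5678
  7    55,250.00    42,987.9898   300,915.9287
  Σ                 70,825.5798   395,439.0582
P = 70,825.5798; Macaulay duration = 395,439.0582 / 70,825.5798 = 5.58328 years.
Modified duration = D_Mac / (1 + y) = 5.58328 / 1.0365 = 5.38667 years.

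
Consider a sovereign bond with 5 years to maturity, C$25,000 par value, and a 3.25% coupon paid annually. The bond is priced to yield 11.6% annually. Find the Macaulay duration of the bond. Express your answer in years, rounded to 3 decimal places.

Periodic yield y = 0.116. Discount each cash flow and weight by its year:
  t   CF        PV=CF/(1+0.116)^t    t·PV
  1       812.50       728.0466       728.0466
  2       812.50       652.3715     1,304.7430
  3       812.50       584.5623     1,753.6868
  4       812.50       523.8013     2,095.2053
  5    25,812.50    14,911.0799    74,555.3993
  Σ                 17,399.8615    80,437.0810
Price P = Σ PV = 17,399.8615.
Macaulay duration = Σ(t·PV) / P = 80,437.0810 / 17,399.8615 = 4.62286 years.

4.623 years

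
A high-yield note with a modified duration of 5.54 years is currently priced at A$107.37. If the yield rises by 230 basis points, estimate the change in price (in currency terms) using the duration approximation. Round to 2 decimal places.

Duration approximation: ΔP/P ≈ -D_mod · Δy = -5.54 × (+0.023) = -0.127420.
ΔP ≈ 107.37 × (-0.127420) = -13.6810854.

-A$13.68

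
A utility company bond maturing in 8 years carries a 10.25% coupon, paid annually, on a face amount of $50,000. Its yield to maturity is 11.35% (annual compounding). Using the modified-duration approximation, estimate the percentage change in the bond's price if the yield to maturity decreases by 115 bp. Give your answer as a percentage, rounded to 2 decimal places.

Periodic yield y = 0.1135. Modified duration first:
  t   CF        PV=CF/(1+0.1135)^t    t·PV
  1     5,125.00     4,602.6044     4,602.6044
  2     5,125.00     4,133.4570     8,266.9141
  3     5,125.00     3,712.1302    11,136.3907
  4     5,125.00     3,333.7497    13,334.9986
  5     5,125.00     2,993.9377    14,969.6886
  6     5,125.00     2,688.7631    16,132.5787
  7     5,125.00     2,414.6952    16,902.8665
  8    55,125.00    23,325.2782   186,602.2253
  Σ                 47,204.6155   271,948.2669
P = 47,204.6155; D_Mac = 5.76105 yrs; D_mod = 5.76105/(1+0.1135) = 5.17382 yrs.
ΔP/P ≈ -D_mod · Δy = -5.17382 × (-0.0115) = +0.059499 = +5.9499%.

+5.95%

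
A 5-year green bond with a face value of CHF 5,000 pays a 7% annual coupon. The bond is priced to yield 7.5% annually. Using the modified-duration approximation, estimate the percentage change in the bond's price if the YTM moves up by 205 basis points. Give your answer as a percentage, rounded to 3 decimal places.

Periodic yield y = 0.075. Modified duration first:
  t   CF        PV=CF/(1+0.075)^t    t·PV
  1       350.00       325.5814       325.5814
  2       350.00       302.8664       605.7328
  3       350.00       281.7362       845.2086
  4       350.00       262.0802     1,048.3207
  5     5,350.00     3,726.5887    18,632.9434
  Σ                  4,898.8529    21,457.7870
P = 4,898.8529; D_Mac = 4.38017 yrs; D_mod = 4.38017/(1+0.075) = 4.07457 yrs.
ΔP/P ≈ -D_mod · Δy = -4.07457 × (+0.0205) = -0.083529 = -8.3529%.

-8.353%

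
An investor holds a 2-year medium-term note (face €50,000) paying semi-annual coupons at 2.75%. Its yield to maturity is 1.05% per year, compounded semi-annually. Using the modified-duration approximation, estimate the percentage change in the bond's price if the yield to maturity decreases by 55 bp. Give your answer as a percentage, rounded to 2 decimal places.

Periodic yield y = 0.00525. Modified duration first:
  t   CF        PV=CF/(1+0.00525)^t    t·PV
  1       687.50       683.9095       683.9095
  2       687.50       680.3377     1,360.6754
  3       687.50       676.7846     2,030.3537
  4    50,687.50    49,636.8879   198,547.5515
  Σ                 51,677.9196   202,622.4902
P = 51,677.9196; D_Mac = 3.92087 half-year periods = 1.96044 yrs; D_mod = 1.96044/(1+0.00525) = 1.95020 yrs.
ΔP/P ≈ -D_mod · Δy = -1.95020 × (-0.0055) = +0.010726 = +1.0726%.

+1.07%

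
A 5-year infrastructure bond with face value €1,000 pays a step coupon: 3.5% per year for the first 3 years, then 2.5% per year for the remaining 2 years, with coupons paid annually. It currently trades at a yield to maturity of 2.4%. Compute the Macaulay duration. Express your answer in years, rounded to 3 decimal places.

4.686 years

Periodic yield y = 0.024. Discount each cash flow and weight by its year:
  t   CF        PV=CF/(1+0.024)^t    t·PV
  1        35.00        34.1797        34.1797
  2        35.00        33.3786        66.7572
  3        35.00        32.5963        97.7889
  4        25.00        22.7374        90.9495
  5     1,025.00       910.3829     4,551.9144
  Σ                  1,033.2748     4,841.5896
Price P = Σ PV = 1,033.2748.
Macaulay duration = Σ(t·PV) / P = 4,841.5896 / 1,033.2748 = 4.68567 years.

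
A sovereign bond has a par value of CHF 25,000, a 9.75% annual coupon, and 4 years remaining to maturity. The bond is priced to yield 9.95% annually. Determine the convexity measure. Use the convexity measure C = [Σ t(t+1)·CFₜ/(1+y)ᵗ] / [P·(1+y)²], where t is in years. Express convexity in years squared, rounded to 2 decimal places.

13.79

With y = 0.0995:
  t   CF        PV=CF/(1+0.0995)^t    t·PV        t(t+1)·PV
  1     2,437.50     2,216.9168     2,216.9168       4,433.8336
  2     2,437.50     2,016.2954     4,032.5908      12,097.7723
  3     2,437.50     1,833.8294     5,501.4881      22,005.9524
  4    27,437.50    18,774.2935    75,097.1740     375,485.8699
  Σ                 24,841.3350    86,848.1696     414,023.4282
P = 24,841.3350.
Convexity = Σ t(t+1)·PV / [P·(1+y)²] = 414,023.4282 / (24,841.3350 × 1.208900) = 13.78667.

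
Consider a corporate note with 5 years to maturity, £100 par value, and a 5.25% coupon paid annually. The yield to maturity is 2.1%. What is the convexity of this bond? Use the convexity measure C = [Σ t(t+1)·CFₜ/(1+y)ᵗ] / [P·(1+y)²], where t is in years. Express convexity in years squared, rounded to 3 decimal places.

25.420

With y = 0.021:
  t   CF        PV=CF/(1+0.021)^t    t·PV        t(t+1)·PV
  1         5.25         5.1420         5.1420          10.2840
  2         5.25         5.0363        10.0725          30.2175
  3         5.25         4.9327        14.7980          59.1920
  4         5.25         4.8312        19.3249          96.6243
  5       105.25        94.8622       474.3112       2,845.8673
  Σ                    114.8044       523.6486       3,042.1852
P = 114.8044.
Convexity = Σ t(t+1)·PV / [P·(1+y)²] = 3,042.1852 / (114.8044 × 1.042441) = 25.42000.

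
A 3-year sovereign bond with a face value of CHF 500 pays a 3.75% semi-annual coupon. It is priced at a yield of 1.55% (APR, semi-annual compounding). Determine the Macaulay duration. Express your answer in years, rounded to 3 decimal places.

2.870 years

Periodic yield y = 0.00775. Discount each cash flow and weight by its period:
  t   CF        PV=CF/(1+0.00775)^t    t·PV
  1        9.375         9.3029         9.3029
  2        9.375         9.2314        18.4627
  3        9.375         9.1604        27.4811
  4        9.375         9.0899        36.3597
  5        9.375         9.0200        45.1001
  6      509.375       486.3185     2,917.9110
  Σ                    532.1231     3,054.6174
Price P = Σ PV = 532.1231.
Macaulay duration = Σ(t·PV) / P = 3,054.6174 / 532.1231 = 5.74043 half-year periods.
In years: 5.74043 / 2 = 2.87022 years.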